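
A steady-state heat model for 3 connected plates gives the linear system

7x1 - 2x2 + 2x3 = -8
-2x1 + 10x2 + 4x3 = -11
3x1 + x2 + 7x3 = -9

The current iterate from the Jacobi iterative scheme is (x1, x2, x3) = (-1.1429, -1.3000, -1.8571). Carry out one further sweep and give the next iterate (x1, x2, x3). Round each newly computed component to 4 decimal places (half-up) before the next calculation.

(-0.9837, -0.5857, -0.6102)

One sweep:
  x1 = (-8 - (-2)·-1.3000 - (2)·-1.8571) / (7) = -0.9837
  x2 = (-11 - (-2)·-1.1429 - (4)·-1.8571) / (10) = -0.5857
  x3 = (-9 - (3)·-1.1429 - (1)·-1.3000) / (7) = -0.6102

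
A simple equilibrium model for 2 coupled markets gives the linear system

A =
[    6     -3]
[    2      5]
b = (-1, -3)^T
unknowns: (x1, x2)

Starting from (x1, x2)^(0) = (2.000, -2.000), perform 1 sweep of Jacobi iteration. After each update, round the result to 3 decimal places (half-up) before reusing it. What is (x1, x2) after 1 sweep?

Iteration 1:
  x1 = (-1 - (-3)·-2.000) / (6) = -1.167
  x2 = (-3 - (2)·2.000) / (5) = -1.400

(-1.167, -1.400)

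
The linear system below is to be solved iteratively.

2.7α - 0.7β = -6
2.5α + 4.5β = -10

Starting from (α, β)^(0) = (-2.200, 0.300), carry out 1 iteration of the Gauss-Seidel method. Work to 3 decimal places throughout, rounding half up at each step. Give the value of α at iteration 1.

-2.144

Iteration 1:
  α = (-6 - (-0.7)·0.300) / (2.7) = -2.144
  β = (-10 - (2.5)·-2.144) / (4.5) = -1.031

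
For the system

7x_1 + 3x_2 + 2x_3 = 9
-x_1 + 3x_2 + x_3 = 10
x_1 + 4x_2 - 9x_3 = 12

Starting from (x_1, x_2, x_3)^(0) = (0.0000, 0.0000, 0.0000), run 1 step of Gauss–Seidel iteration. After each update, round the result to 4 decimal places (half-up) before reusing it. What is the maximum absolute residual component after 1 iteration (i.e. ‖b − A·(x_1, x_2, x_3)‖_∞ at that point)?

Iteration 1:
  x_1 = (9 - (3)·0.0000 - (2)·0.0000) / (7) = 1.2857
  x_2 = (10 - (-1)·1.2857 - (1)·0.0000) / (3) = 3.7619
  x_3 = (12 - (1)·1.2857 - (4)·3.7619) / (-9) = 0.4815
Residual b − A·x = (-12.2486, -0.4815, 0.0002); ∞-norm = 12.2486

12.2486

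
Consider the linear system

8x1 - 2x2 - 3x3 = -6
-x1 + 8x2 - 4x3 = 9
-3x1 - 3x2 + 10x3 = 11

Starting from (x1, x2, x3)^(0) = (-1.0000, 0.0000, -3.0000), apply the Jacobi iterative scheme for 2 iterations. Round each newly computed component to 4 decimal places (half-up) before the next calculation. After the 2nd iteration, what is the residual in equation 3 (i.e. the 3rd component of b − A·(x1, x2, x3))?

9.2718

Iteration 1:
  x1 = (-6 - (-2)·0.0000 - (-3)·-3.0000) / (8) = -1.8750
  x2 = (9 - (-1)·-1.0000 - (-4)·-3.0000) / (8) = -0.5000
  x3 = (11 - (-3)·-1.0000 - (-3)·0.0000) / (10) = 0.8000
Iteration 2:
  x1 = (-6 - (-2)·-0.5000 - (-3)·0.8000) / (8) = -0.5750
  x2 = (9 - (-1)·-1.8750 - (-4)·0.8000) / (8) = 1.2906
  x3 = (11 - (-3)·-1.8750 - (-3)·-0.5000) / (10) = 0.3875
Residual b − A·x = (2.3437, -0.3498, 9.2718)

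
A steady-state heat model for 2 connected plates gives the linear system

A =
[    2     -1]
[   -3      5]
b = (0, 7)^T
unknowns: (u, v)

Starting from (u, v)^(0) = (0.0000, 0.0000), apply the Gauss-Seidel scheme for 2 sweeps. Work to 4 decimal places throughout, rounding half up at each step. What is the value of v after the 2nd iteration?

1.8200

Iteration 1:
  u = (0 - (-1)·0.0000) / (2) = 0.0000
  v = (7 - (-3)·0.0000) / (5) = 1.4000
Iteration 2:
  u = (0 - (-1)·1.4000) / (2) = 0.7000
  v = (7 - (-3)·0.7000) / (5) = 1.8200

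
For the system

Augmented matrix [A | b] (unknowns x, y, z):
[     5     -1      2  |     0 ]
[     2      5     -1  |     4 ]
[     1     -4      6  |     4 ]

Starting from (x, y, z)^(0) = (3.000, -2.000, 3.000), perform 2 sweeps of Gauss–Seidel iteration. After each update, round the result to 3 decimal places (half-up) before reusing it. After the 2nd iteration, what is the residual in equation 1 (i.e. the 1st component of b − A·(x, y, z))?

0.555

Iteration 1:
  x = (0 - (-1)·-2.000 - (2)·3.000) / (5) = -1.600
  y = (4 - (2)·-1.600 - (-1)·3.000) / (5) = 2.040
  z = (4 - (1)·-1.600 - (-4)·2.040) / (6) = 2.293
Iteration 2:
  x = (0 - (-1)·2.040 - (2)·2.293) / (5) = -0.509
  y = (4 - (2)·-0.509 - (-1)·2.293) / (5) = 1.462
  z = (4 - (1)·-0.509 - (-4)·1.462) / (6) = 1.726
Residual b − A·x = (0.555, -0.566, 0.001)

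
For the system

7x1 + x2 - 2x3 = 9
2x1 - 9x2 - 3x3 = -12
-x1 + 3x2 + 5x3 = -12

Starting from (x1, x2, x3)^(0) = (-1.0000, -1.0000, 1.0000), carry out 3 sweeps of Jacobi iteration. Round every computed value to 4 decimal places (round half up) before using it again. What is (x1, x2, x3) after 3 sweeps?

Iteration 1:
  x1 = (9 - (1)·-1.0000 - (-2)·1.0000) / (7) = 1.7143
  x2 = (-12 - (2)·-1.0000 - (-3)·1.0000) / (-9) = 0.7778
  x3 = (-12 - (-1)·-1.0000 - (3)·-1.0000) / (5) = -2.0000
Iteration 2:
  x1 = (9 - (1)·0.7778 - (-2)·-2.0000) / (7) = 0.6032
  x2 = (-12 - (2)·1.7143 - (-3)·-2.0000) / (-9) = 2.3810
  x3 = (-12 - (-1)·1.7143 - (3)·0.7778) / (5) = -2.5238
Iteration 3:
  x1 = (9 - (1)·2.3810 - (-2)·-2.5238) / (7) = 0.2245
  x2 = (-12 - (2)·0.6032 - (-3)·-2.5238) / (-9) = 2.3086
  x3 = (-12 - (-1)·0.6032 - (3)·2.3810) / (5) = -3.7080

(0.2245, 2.3086, -3.7080)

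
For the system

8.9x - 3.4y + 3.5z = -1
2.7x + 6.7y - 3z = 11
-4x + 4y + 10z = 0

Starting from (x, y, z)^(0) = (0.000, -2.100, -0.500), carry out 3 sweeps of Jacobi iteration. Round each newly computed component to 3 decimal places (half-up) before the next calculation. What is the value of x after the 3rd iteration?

1.105

Iteration 1:
  x = (-1 - (-3.4)·-2.100 - (3.5)·-0.500) / (8.9) = -0.718
  y = (11 - (2.7)·0.000 - (-3)·-0.500) / (6.7) = 1.418
  z = (0 - (-4)·0.000 - (4)·-2.100) / (10) = 0.840
Iteration 2:
  x = (-1 - (-3.4)·1.418 - (3.5)·0.840) / (8.9) = 0.099
  y = (11 - (2.7)·-0.718 - (-3)·0.840) / (6.7) = 2.307
  z = (0 - (-4)·-0.718 - (4)·1.418) / (10) = -0.854
Iteration 3:
  x = (-1 - (-3.4)·2.307 - (3.5)·-0.854) / (8.9) = 1.105
  y = (11 - (2.7)·0.099 - (-3)·-0.854) / (6.7) = 1.220
  z = (0 - (-4)·0.099 - (4)·2.307) / (10) = -0.883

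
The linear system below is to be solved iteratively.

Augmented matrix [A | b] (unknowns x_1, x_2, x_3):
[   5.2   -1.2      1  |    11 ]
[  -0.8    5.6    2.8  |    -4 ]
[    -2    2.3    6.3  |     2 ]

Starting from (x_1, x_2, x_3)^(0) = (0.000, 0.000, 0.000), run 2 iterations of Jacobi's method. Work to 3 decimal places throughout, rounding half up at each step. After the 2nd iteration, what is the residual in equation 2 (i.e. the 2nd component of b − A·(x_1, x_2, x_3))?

-2.790

Iteration 1:
  x_1 = (11 - (-1.2)·0.000 - (1)·0.000) / (5.2) = 2.115
  x_2 = (-4 - (-0.8)·0.000 - (2.8)·0.000) / (5.6) = -0.714
  x_3 = (2 - (-2)·0.000 - (2.3)·0.000) / (6.3) = 0.317
Iteration 2:
  x_1 = (11 - (-1.2)·-0.714 - (1)·0.317) / (5.2) = 1.890
  x_2 = (-4 - (-0.8)·2.115 - (2.8)·0.317) / (5.6) = -0.571
  x_3 = (2 - (-2)·2.115 - (2.3)·-0.714) / (6.3) = 1.250
Residual b − A·x = (-0.763, -2.790, -0.782)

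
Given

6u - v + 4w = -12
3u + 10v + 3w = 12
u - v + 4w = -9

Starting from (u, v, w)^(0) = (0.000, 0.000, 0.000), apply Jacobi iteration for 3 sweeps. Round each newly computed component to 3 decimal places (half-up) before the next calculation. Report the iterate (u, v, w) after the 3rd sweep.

(-0.621, 1.725, -1.556)

Iteration 1:
  u = (-12 - (-1)·0.000 - (4)·0.000) / (6) = -2.000
  v = (12 - (3)·0.000 - (3)·0.000) / (10) = 1.200
  w = (-9 - (1)·0.000 - (-1)·0.000) / (4) = -2.250
Iteration 2:
  u = (-12 - (-1)·1.200 - (4)·-2.250) / (6) = -0.300
  v = (12 - (3)·-2.000 - (3)·-2.250) / (10) = 2.475
  w = (-9 - (1)·-2.000 - (-1)·1.200) / (4) = -1.450
Iteration 3:
  u = (-12 - (-1)·2.475 - (4)·-1.450) / (6) = -0.621
  v = (12 - (3)·-0.300 - (3)·-1.450) / (10) = 1.725
  w = (-9 - (1)·-0.300 - (-1)·2.475) / (4) = -1.556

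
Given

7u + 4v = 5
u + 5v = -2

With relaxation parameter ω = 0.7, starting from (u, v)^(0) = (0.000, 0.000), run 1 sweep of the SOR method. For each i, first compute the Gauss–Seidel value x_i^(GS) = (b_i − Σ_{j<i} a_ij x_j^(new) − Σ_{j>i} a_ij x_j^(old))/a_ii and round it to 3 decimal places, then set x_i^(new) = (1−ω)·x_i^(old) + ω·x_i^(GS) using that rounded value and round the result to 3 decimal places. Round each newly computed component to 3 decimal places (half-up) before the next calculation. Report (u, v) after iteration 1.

Iteration 1:
  u: GS value = (5 - (4)·0.000) / (7) = 0.714;  u ← (1−ω)·0.000 + ω·0.714 = 0.500
  v: GS value = (-2 - (1)·0.500) / (5) = -0.500;  v ← (1−ω)·0.000 + ω·-0.500 = -0.350

(0.500, -0.350)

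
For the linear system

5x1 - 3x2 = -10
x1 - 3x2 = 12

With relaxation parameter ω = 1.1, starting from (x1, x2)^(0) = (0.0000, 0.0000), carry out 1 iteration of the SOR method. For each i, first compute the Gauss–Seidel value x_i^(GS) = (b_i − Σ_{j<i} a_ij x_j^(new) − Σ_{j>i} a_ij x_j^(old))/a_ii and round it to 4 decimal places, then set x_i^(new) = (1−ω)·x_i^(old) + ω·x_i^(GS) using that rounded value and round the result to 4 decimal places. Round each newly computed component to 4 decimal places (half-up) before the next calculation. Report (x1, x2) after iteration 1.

Iteration 1:
  x1: GS value = (-10 - (-3)·0.0000) / (5) = -2.0000;  x1 ← (1−ω)·0.0000 + ω·-2.0000 = -2.2000
  x2: GS value = (12 - (1)·-2.2000) / (-3) = -4.7333;  x2 ← (1−ω)·0.0000 + ω·-4.7333 = -5.2066

(-2.2000, -5.2066)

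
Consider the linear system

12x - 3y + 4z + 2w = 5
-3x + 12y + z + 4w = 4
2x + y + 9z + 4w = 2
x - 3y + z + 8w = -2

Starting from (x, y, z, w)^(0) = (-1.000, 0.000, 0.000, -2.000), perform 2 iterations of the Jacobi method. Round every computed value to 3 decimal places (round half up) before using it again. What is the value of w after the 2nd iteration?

-0.229

Iteration 1:
  x = (5 - (-3)·0.000 - (4)·0.000 - (2)·-2.000) / (12) = 0.750
  y = (4 - (-3)·-1.000 - (1)·0.000 - (4)·-2.000) / (12) = 0.750
  z = (2 - (2)·-1.000 - (1)·0.000 - (4)·-2.000) / (9) = 1.333
  w = (-2 - (1)·-1.000 - (-3)·0.000 - (1)·0.000) / (8) = -0.125
Iteration 2:
  x = (5 - (-3)·0.750 - (4)·1.333 - (2)·-0.125) / (12) = 0.181
  y = (4 - (-3)·0.750 - (1)·1.333 - (4)·-0.125) / (12) = 0.451
  z = (2 - (2)·0.750 - (1)·0.750 - (4)·-0.125) / (9) = 0.028
  w = (-2 - (1)·0.750 - (-3)·0.750 - (1)·1.333) / (8) = -0.229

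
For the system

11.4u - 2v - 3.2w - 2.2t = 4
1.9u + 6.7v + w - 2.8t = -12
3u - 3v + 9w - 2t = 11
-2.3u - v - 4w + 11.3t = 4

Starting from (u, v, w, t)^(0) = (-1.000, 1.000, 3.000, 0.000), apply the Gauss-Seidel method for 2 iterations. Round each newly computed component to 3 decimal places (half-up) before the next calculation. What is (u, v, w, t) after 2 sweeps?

Iteration 1:
  u = (4 - (-2)·1.000 - (-3.2)·3.000 - (-2.2)·0.000) / (11.4) = 1.368
  v = (-12 - (1.9)·1.368 - (1)·3.000 - (-2.8)·0.000) / (6.7) = -2.627
  w = (11 - (3)·1.368 - (-3)·-2.627 - (-2)·0.000) / (9) = -0.109
  t = (4 - (-2.3)·1.368 - (-1)·-2.627 - (-4)·-0.109) / (11.3) = 0.361
Iteration 2:
  u = (4 - (-2)·-2.627 - (-3.2)·-0.109 - (-2.2)·0.361) / (11.4) = -0.071
  v = (-12 - (1.9)·-0.071 - (1)·-0.109 - (-2.8)·0.361) / (6.7) = -1.604
  w = (11 - (3)·-0.071 - (-3)·-1.604 - (-2)·0.361) / (9) = 0.791
  t = (4 - (-2.3)·-0.071 - (-1)·-1.604 - (-4)·0.791) / (11.3) = 0.478

(-0.071, -1.604, 0.791, 0.478)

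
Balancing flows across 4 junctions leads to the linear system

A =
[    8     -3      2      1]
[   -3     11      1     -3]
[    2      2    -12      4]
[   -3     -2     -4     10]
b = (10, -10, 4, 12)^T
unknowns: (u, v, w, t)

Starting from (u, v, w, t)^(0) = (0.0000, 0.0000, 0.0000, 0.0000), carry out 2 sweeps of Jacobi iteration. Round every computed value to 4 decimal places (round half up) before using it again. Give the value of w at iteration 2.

Iteration 1:
  u = (10 - (-3)·0.0000 - (2)·0.0000 - (1)·0.0000) / (8) = 1.2500
  v = (-10 - (-3)·0.0000 - (1)·0.0000 - (-3)·0.0000) / (11) = -0.9091
  w = (4 - (2)·0.0000 - (2)·0.0000 - (4)·0.0000) / (-12) = -0.3333
  t = (12 - (-3)·0.0000 - (-2)·0.0000 - (-4)·0.0000) / (10) = 1.2000
Iteration 2:
  u = (10 - (-3)·-0.9091 - (2)·-0.3333 - (1)·1.2000) / (8) = 0.8424
  v = (-10 - (-3)·1.2500 - (1)·-0.3333 - (-3)·1.2000) / (11) = -0.2106
  w = (4 - (2)·1.2500 - (2)·-0.9091 - (4)·1.2000) / (-12) = 0.1235
  t = (12 - (-3)·1.2500 - (-2)·-0.9091 - (-4)·-0.3333) / (10) = 1.2599

0.1235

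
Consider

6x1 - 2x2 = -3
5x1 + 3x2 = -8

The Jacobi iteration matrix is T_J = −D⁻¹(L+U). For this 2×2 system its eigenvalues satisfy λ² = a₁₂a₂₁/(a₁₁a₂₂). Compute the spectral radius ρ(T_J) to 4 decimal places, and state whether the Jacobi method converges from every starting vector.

0.7454

a₁₂a₂₁/(a₁₁a₂₂) = (-2)·(5) / ((6)·(3)) = -0.555556
ρ = √|-0.555556| = √0.555556 = 0.7454
ρ < 1, so Jacobi converges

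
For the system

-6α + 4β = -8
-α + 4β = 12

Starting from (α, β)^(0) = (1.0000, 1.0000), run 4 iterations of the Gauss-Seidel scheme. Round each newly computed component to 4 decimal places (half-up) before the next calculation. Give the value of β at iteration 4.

Iteration 1:
  α = (-8 - (4)·1.0000) / (-6) = 2.0000
  β = (12 - (-1)·2.0000) / (4) = 3.5000
Iteration 2:
  α = (-8 - (4)·3.5000) / (-6) = 3.6667
  β = (12 - (-1)·3.6667) / (4) = 3.9167
Iteration 3:
  α = (-8 - (4)·3.9167) / (-6) = 3.9445
  β = (12 - (-1)·3.9445) / (4) = 3.9861
Iteration 4:
  α = (-8 - (4)·3.9861) / (-6) = 3.9907
  β = (12 - (-1)·3.9907) / (4) = 3.9977

3.9977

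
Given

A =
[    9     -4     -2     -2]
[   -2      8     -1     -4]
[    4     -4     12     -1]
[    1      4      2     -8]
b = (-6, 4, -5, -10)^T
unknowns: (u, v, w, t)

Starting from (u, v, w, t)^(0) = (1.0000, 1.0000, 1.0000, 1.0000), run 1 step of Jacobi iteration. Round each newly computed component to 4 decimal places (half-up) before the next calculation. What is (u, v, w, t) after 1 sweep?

(0.2222, 1.3750, -0.3333, 2.1250)

Iteration 1:
  u = (-6 - (-4)·1.0000 - (-2)·1.0000 - (-2)·1.0000) / (9) = 0.2222
  v = (4 - (-2)·1.0000 - (-1)·1.0000 - (-4)·1.0000) / (8) = 1.3750
  w = (-5 - (4)·1.0000 - (-4)·1.0000 - (-1)·1.0000) / (12) = -0.3333
  t = (-10 - (1)·1.0000 - (4)·1.0000 - (2)·1.0000) / (-8) = 2.1250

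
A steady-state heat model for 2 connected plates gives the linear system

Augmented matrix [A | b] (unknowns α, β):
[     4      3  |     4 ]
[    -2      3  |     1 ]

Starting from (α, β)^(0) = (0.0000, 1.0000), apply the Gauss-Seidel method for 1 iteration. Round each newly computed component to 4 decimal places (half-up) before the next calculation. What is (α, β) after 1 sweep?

(0.2500, 0.5000)

Iteration 1:
  α = (4 - (3)·1.0000) / (4) = 0.2500
  β = (1 - (-2)·0.2500) / (3) = 0.5000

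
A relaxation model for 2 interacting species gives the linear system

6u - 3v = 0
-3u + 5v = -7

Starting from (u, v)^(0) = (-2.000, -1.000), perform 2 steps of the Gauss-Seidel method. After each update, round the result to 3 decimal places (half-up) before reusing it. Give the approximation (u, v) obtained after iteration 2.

(-0.850, -1.910)

Iteration 1:
  u = (0 - (-3)·-1.000) / (6) = -0.500
  v = (-7 - (-3)·-0.500) / (5) = -1.700
Iteration 2:
  u = (0 - (-3)·-1.700) / (6) = -0.850
  v = (-7 - (-3)·-0.850) / (5) = -1.910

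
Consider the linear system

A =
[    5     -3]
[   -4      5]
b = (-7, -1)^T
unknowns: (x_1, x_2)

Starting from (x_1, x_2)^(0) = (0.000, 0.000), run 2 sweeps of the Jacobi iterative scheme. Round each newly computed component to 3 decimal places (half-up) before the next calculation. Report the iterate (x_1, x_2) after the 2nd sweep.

(-1.520, -1.320)

Iteration 1:
  x_1 = (-7 - (-3)·0.000) / (5) = -1.400
  x_2 = (-1 - (-4)·0.000) / (5) = -0.200
Iteration 2:
  x_1 = (-7 - (-3)·-0.200) / (5) = -1.520
  x_2 = (-1 - (-4)·-1.400) / (5) = -1.320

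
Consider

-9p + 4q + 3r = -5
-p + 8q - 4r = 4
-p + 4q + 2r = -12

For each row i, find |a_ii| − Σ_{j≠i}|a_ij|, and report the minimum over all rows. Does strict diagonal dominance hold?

-3

row 1: |-9| − (4+3) = 2
row 2: |8| − (1+4) = 3
row 3: |2| − (1+4) = -3
minimum over rows = -3 → not strictly diagonally dominant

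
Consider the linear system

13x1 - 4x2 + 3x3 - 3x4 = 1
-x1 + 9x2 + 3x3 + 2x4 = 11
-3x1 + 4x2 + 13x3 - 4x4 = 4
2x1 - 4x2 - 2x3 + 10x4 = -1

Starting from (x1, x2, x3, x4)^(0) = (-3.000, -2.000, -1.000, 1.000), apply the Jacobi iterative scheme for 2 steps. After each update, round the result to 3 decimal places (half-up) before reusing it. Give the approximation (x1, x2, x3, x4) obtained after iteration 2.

(0.145, 1.145, -0.172, 0.423)

Iteration 1:
  x1 = (1 - (-4)·-2.000 - (3)·-1.000 - (-3)·1.000) / (13) = -0.077
  x2 = (11 - (-1)·-3.000 - (3)·-1.000 - (2)·1.000) / (9) = 1.000
  x3 = (4 - (-3)·-3.000 - (4)·-2.000 - (-4)·1.000) / (13) = 0.538
  x4 = (-1 - (2)·-3.000 - (-4)·-2.000 - (-2)·-1.000) / (10) = -0.500
Iteration 2:
  x1 = (1 - (-4)·1.000 - (3)·0.538 - (-3)·-0.500) / (13) = 0.145
  x2 = (11 - (-1)·-0.077 - (3)·0.538 - (2)·-0.500) / (9) = 1.145
  x3 = (4 - (-3)·-0.077 - (4)·1.000 - (-4)·-0.500) / (13) = -0.172
  x4 = (-1 - (2)·-0.077 - (-4)·1.000 - (-2)·0.538) / (10) = 0.423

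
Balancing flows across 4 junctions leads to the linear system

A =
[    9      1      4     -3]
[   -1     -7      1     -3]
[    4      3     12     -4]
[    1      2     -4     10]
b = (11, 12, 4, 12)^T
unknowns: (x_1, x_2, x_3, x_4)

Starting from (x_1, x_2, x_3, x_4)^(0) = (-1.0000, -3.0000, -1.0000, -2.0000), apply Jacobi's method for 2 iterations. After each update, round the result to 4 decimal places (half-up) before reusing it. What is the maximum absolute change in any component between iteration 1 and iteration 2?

1.5834

Iteration 1:
  x_1 = (11 - (1)·-3.0000 - (4)·-1.0000 - (-3)·-2.0000) / (9) = 1.3333
  x_2 = (12 - (-1)·-1.0000 - (1)·-1.0000 - (-3)·-2.0000) / (-7) = -0.8571
  x_3 = (4 - (4)·-1.0000 - (3)·-3.0000 - (-4)·-2.0000) / (12) = 0.7500
  x_4 = (12 - (1)·-1.0000 - (2)·-3.0000 - (-4)·-1.0000) / (10) = 1.5000
Iteration 2:
  x_1 = (11 - (1)·-0.8571 - (4)·0.7500 - (-3)·1.5000) / (9) = 1.4841
  x_2 = (12 - (-1)·1.3333 - (1)·0.7500 - (-3)·1.5000) / (-7) = -2.4405
  x_3 = (4 - (4)·1.3333 - (3)·-0.8571 - (-4)·1.5000) / (12) = 0.6032
  x_4 = (12 - (1)·1.3333 - (2)·-0.8571 - (-4)·0.7500) / (10) = 1.5381
Change: (0.1508, -1.5834, -0.1468, 0.0381) → max |·| = 1.5834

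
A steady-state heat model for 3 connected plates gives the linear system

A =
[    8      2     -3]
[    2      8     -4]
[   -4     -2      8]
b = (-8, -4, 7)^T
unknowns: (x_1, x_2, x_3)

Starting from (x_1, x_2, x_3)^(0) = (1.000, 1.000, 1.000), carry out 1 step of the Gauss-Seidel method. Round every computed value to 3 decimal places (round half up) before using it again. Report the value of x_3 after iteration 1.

0.492

Iteration 1:
  x_1 = (-8 - (2)·1.000 - (-3)·1.000) / (8) = -0.875
  x_2 = (-4 - (2)·-0.875 - (-4)·1.000) / (8) = 0.219
  x_3 = (7 - (-4)·-0.875 - (-2)·0.219) / (8) = 0.492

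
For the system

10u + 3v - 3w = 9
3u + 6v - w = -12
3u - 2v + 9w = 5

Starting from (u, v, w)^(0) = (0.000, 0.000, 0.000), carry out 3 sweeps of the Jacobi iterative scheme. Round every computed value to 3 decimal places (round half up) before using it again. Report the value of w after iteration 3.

-0.524

Iteration 1:
  u = (9 - (3)·0.000 - (-3)·0.000) / (10) = 0.900
  v = (-12 - (3)·0.000 - (-1)·0.000) / (6) = -2.000
  w = (5 - (3)·0.000 - (-2)·0.000) / (9) = 0.556
Iteration 2:
  u = (9 - (3)·-2.000 - (-3)·0.556) / (10) = 1.667
  v = (-12 - (3)·0.900 - (-1)·0.556) / (6) = -2.357
  w = (5 - (3)·0.900 - (-2)·-2.000) / (9) = -0.189
Iteration 3:
  u = (9 - (3)·-2.357 - (-3)·-0.189) / (10) = 1.550
  v = (-12 - (3)·1.667 - (-1)·-0.189) / (6) = -2.865
  w = (5 - (3)·1.667 - (-2)·-2.357) / (9) = -0.524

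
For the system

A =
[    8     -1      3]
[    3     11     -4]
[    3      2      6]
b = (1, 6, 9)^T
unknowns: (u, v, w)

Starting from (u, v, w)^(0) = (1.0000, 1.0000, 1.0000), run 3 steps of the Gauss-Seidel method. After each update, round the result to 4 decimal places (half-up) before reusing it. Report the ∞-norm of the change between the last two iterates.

0.0106

Iteration 1:
  u = (1 - (-1)·1.0000 - (3)·1.0000) / (8) = -0.1250
  v = (6 - (3)·-0.1250 - (-4)·1.0000) / (11) = 0.9432
  w = (9 - (3)·-0.1250 - (2)·0.9432) / (6) = 1.2481
Iteration 2:
  u = (1 - (-1)·0.9432 - (3)·1.2481) / (8) = -0.2251
  v = (6 - (3)·-0.2251 - (-4)·1.2481) / (11) = 1.0607
  w = (9 - (3)·-0.2251 - (2)·1.0607) / (6) = 1.2590
Iteration 3:
  u = (1 - (-1)·1.0607 - (3)·1.2590) / (8) = -0.2145
  v = (6 - (3)·-0.2145 - (-4)·1.2590) / (11) = 1.0618
  w = (9 - (3)·-0.2145 - (2)·1.0618) / (6) = 1.2533
Change: (0.0106, 0.0011, -0.0057) → max |·| = 0.0106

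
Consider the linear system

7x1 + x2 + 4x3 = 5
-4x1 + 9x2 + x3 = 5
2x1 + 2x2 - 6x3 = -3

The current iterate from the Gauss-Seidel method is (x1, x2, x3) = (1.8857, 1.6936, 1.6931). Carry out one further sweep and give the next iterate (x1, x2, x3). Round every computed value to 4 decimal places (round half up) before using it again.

(-0.4951, 0.1474, 0.3841)

One sweep:
  x1 = (5 - (1)·1.6936 - (4)·1.6931) / (7) = -0.4951
  x2 = (5 - (-4)·-0.4951 - (1)·1.6931) / (9) = 0.1474
  x3 = (-3 - (2)·-0.4951 - (2)·0.1474) / (-6) = 0.3841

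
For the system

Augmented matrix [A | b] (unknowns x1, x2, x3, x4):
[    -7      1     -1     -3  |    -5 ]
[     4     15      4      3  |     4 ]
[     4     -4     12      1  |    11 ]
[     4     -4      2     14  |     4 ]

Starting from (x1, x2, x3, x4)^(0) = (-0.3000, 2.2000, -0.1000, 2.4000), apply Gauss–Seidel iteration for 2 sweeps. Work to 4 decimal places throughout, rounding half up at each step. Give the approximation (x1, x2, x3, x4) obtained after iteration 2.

(0.5368, -0.0763, 0.7011, 0.0104)

Iteration 1:
  x1 = (-5 - (1)·2.2000 - (-1)·-0.1000 - (-3)·2.4000) / (-7) = 0.0143
  x2 = (4 - (4)·0.0143 - (4)·-0.1000 - (3)·2.4000) / (15) = -0.1905
  x3 = (11 - (4)·0.0143 - (-4)·-0.1905 - (1)·2.4000) / (12) = 0.6484
  x4 = (4 - (4)·0.0143 - (-4)·-0.1905 - (2)·0.6484) / (14) = 0.1346
Iteration 2:
  x1 = (-5 - (1)·-0.1905 - (-1)·0.6484 - (-3)·0.1346) / (-7) = 0.5368
  x2 = (4 - (4)·0.5368 - (4)·0.6484 - (3)·0.1346) / (15) = -0.0763
  x3 = (11 - (4)·0.5368 - (-4)·-0.0763 - (1)·0.1346) / (12) = 0.7011
  x4 = (4 - (4)·0.5368 - (-4)·-0.0763 - (2)·0.7011) / (14) = 0.0104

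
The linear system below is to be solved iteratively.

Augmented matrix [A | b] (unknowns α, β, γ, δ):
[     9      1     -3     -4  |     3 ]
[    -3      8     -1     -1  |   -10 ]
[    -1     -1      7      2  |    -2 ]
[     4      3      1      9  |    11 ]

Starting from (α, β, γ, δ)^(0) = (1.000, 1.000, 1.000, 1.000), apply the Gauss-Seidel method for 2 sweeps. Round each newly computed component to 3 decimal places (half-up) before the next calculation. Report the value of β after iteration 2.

-0.924

Iteration 1:
  α = (3 - (1)·1.000 - (-3)·1.000 - (-4)·1.000) / (9) = 1.000
  β = (-10 - (-3)·1.000 - (-1)·1.000 - (-1)·1.000) / (8) = -0.625
  γ = (-2 - (-1)·1.000 - (-1)·-0.625 - (2)·1.000) / (7) = -0.518
  δ = (11 - (4)·1.000 - (3)·-0.625 - (1)·-0.518) / (9) = 1.044
Iteration 2:
  α = (3 - (1)·-0.625 - (-3)·-0.518 - (-4)·1.044) / (9) = 0.694
  β = (-10 - (-3)·0.694 - (-1)·-0.518 - (-1)·1.044) / (8) = -0.924
  γ = (-2 - (-1)·0.694 - (-1)·-0.924 - (2)·1.044) / (7) = -0.617
  δ = (11 - (4)·0.694 - (3)·-0.924 - (1)·-0.617) / (9) = 1.290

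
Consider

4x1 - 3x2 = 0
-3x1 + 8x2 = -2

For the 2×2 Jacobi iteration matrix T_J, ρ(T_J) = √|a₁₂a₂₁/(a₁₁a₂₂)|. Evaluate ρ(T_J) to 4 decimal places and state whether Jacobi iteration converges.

0.5303

a₁₂a₂₁/(a₁₁a₂₂) = (-3)·(-3) / ((4)·(8)) = 0.281250
ρ = √|0.281250| = √0.281250 = 0.5303
ρ < 1, so Jacobi converges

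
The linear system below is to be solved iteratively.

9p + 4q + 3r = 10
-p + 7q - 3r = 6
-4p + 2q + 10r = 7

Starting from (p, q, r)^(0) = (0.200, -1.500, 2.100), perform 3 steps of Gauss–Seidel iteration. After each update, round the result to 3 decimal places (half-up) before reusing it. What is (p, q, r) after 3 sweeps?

(0.430, 1.120, 0.648)

Iteration 1:
  p = (10 - (4)·-1.500 - (3)·2.100) / (9) = 1.078
  q = (6 - (-1)·1.078 - (-3)·2.100) / (7) = 1.911
  r = (7 - (-4)·1.078 - (2)·1.911) / (10) = 0.749
Iteration 2:
  p = (10 - (4)·1.911 - (3)·0.749) / (9) = 0.012
  q = (6 - (-1)·0.012 - (-3)·0.749) / (7) = 1.180
  r = (7 - (-4)·0.012 - (2)·1.180) / (10) = 0.469
Iteration 3:
  p = (10 - (4)·1.180 - (3)·0.469) / (9) = 0.430
  q = (6 - (-1)·0.430 - (-3)·0.469) / (7) = 1.120
  r = (7 - (-4)·0.430 - (2)·1.120) / (10) = 0.648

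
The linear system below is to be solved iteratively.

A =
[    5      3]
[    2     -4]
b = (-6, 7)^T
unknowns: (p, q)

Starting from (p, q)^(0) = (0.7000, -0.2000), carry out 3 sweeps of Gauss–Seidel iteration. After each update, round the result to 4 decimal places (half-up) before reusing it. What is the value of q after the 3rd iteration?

Iteration 1:
  p = (-6 - (3)·-0.2000) / (5) = -1.0800
  q = (7 - (2)·-1.0800) / (-4) = -2.2900
Iteration 2:
  p = (-6 - (3)·-2.2900) / (5) = 0.1740
  q = (7 - (2)·0.1740) / (-4) = -1.6630
Iteration 3:
  p = (-6 - (3)·-1.6630) / (5) = -0.2022
  q = (7 - (2)·-0.2022) / (-4) = -1.8511

-1.8511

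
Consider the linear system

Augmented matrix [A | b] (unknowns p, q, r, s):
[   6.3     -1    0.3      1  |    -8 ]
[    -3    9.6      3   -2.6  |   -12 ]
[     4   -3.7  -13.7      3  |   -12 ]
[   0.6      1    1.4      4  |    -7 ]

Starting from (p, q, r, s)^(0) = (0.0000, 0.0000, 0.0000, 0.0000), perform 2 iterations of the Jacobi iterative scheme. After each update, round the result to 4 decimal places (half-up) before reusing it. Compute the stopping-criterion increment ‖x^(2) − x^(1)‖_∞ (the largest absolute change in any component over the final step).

1.1445

Iteration 1:
  p = (-8 - (-1)·0.0000 - (0.3)·0.0000 - (1)·0.0000) / (6.3) = -1.2698
  q = (-12 - (-3)·0.0000 - (3)·0.0000 - (-2.6)·0.0000) / (9.6) = -1.2500
  r = (-12 - (4)·0.0000 - (-3.7)·0.0000 - (3)·0.0000) / (-13.7) = 0.8759
  s = (-7 - (0.6)·0.0000 - (1)·0.0000 - (1.4)·0.0000) / (4) = -1.7500
Iteration 2:
  p = (-8 - (-1)·-1.2500 - (0.3)·0.8759 - (1)·-1.7500) / (6.3) = -1.2322
  q = (-12 - (-3)·-1.2698 - (3)·0.8759 - (-2.6)·-1.7500) / (9.6) = -2.3945
  r = (-12 - (4)·-1.2698 - (-3.7)·-1.2500 - (3)·-1.7500) / (-13.7) = 0.4595
  s = (-7 - (0.6)·-1.2698 - (1)·-1.2500 - (1.4)·0.8759) / (4) = -1.5536
Change: (0.0376, -1.1445, -0.4164, 0.1964) → max |·| = 1.1445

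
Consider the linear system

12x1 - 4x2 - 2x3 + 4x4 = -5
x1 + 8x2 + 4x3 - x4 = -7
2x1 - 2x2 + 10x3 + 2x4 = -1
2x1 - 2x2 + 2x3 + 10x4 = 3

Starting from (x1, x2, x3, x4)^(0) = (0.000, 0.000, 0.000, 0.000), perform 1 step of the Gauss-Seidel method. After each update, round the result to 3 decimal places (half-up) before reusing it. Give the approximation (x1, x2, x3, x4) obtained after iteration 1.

Iteration 1:
  x1 = (-5 - (-4)·0.000 - (-2)·0.000 - (4)·0.000) / (12) = -0.417
  x2 = (-7 - (1)·-0.417 - (4)·0.000 - (-1)·0.000) / (8) = -0.823
  x3 = (-1 - (2)·-0.417 - (-2)·-0.823 - (2)·0.000) / (10) = -0.181
  x4 = (3 - (2)·-0.417 - (-2)·-0.823 - (2)·-0.181) / (10) = 0.255

(-0.417, -0.823, -0.181, 0.255)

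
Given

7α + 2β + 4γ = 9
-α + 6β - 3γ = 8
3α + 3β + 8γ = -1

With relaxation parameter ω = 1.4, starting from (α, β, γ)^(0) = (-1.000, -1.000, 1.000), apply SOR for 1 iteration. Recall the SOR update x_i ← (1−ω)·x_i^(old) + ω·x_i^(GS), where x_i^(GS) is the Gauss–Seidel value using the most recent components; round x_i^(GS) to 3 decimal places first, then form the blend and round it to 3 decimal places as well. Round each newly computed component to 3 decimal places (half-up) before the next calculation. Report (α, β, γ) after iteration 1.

Iteration 1:
  α: GS value = (9 - (2)·-1.000 - (4)·1.000) / (7) = 1.000;  α ← (1−ω)·-1.000 + ω·1.000 = 1.800
  β: GS value = (8 - (-1)·1.800 - (-3)·1.000) / (6) = 2.133;  β ← (1−ω)·-1.000 + ω·2.133 = 3.386
  γ: GS value = (-1 - (3)·1.800 - (3)·3.386) / (8) = -2.070;  γ ← (1−ω)·1.000 + ω·-2.070 = -3.298

(1.800, 3.386, -3.298)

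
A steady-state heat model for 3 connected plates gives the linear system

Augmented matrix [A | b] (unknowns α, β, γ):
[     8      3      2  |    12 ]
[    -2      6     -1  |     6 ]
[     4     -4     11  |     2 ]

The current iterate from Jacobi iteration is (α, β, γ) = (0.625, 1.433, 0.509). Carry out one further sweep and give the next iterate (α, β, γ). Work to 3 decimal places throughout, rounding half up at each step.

(0.835, 1.293, 0.476)

One sweep:
  α = (12 - (3)·1.433 - (2)·0.509) / (8) = 0.835
  β = (6 - (-2)·0.625 - (-1)·0.509) / (6) = 1.293
  γ = (2 - (4)·0.625 - (-4)·1.433) / (11) = 0.476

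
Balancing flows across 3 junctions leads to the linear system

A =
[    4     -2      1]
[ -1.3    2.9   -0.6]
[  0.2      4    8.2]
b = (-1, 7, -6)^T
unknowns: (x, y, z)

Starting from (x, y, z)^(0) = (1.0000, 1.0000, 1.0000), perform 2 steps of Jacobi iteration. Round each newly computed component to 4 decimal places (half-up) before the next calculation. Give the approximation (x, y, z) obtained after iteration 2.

(1.5955, 2.1564, -2.2288)

Iteration 1:
  x = (-1 - (-2)·1.0000 - (1)·1.0000) / (4) = 0.0000
  y = (7 - (-1.3)·1.0000 - (-0.6)·1.0000) / (2.9) = 3.0690
  z = (-6 - (0.2)·1.0000 - (4)·1.0000) / (8.2) = -1.2439
Iteration 2:
  x = (-1 - (-2)·3.0690 - (1)·-1.2439) / (4) = 1.5955
  y = (7 - (-1.3)·0.0000 - (-0.6)·-1.2439) / (2.9) = 2.1564
  z = (-6 - (0.2)·0.0000 - (4)·3.0690) / (8.2) = -2.2288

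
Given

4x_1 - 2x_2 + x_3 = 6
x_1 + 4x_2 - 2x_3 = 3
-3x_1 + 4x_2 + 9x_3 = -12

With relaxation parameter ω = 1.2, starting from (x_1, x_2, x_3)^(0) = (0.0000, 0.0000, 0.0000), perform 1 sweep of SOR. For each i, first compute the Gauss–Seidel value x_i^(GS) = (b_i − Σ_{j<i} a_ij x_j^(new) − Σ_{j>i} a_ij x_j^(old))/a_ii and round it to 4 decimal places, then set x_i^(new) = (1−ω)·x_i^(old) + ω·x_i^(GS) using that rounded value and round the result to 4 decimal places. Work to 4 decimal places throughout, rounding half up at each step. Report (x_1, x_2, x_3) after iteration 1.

Iteration 1:
  x_1: GS value = (6 - (-2)·0.0000 - (1)·0.0000) / (4) = 1.5000;  x_1 ← (1−ω)·0.0000 + ω·1.5000 = 1.8000
  x_2: GS value = (3 - (1)·1.8000 - (-2)·0.0000) / (4) = 0.3000;  x_2 ← (1−ω)·0.0000 + ω·0.3000 = 0.3600
  x_3: GS value = (-12 - (-3)·1.8000 - (4)·0.3600) / (9) = -0.8933;  x_3 ← (1−ω)·0.0000 + ω·-0.8933 = -1.0720

(1.8000, 0.3600, -1.0720)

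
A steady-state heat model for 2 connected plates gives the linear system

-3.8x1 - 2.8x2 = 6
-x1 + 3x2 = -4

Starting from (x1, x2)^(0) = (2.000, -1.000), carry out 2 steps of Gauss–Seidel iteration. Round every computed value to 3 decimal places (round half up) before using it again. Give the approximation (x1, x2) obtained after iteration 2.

Iteration 1:
  x1 = (6 - (-2.8)·-1.000) / (-3.8) = -0.842
  x2 = (-4 - (-1)·-0.842) / (3) = -1.614
Iteration 2:
  x1 = (6 - (-2.8)·-1.614) / (-3.8) = -0.390
  x2 = (-4 - (-1)·-0.390) / (3) = -1.463

(-0.390, -1.463)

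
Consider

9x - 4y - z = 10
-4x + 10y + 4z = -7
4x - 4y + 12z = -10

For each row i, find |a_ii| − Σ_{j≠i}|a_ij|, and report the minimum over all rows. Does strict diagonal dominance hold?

2

row 1: |9| − (4+1) = 4
row 2: |10| − (4+4) = 2
row 3: |12| − (4+4) = 4
minimum over rows = 2 → strictly diagonally dominant (convergence guaranteed)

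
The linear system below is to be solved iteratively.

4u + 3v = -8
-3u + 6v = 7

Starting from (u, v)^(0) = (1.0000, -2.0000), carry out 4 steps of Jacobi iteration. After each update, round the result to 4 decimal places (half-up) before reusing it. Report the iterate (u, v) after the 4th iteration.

Iteration 1:
  u = (-8 - (3)·-2.0000) / (4) = -0.5000
  v = (7 - (-3)·1.0000) / (6) = 1.6667
Iteration 2:
  u = (-8 - (3)·1.6667) / (4) = -3.2500
  v = (7 - (-3)·-0.5000) / (6) = 0.9167
Iteration 3:
  u = (-8 - (3)·0.9167) / (4) = -2.6875
  v = (7 - (-3)·-3.2500) / (6) = -0.4583
Iteration 4:
  u = (-8 - (3)·-0.4583) / (4) = -1.6563
  v = (7 - (-3)·-2.6875) / (6) = -0.1771

(-1.6563, -0.1771)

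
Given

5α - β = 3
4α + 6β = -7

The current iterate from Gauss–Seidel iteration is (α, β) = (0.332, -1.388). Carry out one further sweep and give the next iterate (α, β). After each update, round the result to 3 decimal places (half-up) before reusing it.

(0.322, -1.381)

One sweep:
  α = (3 - (-1)·-1.388) / (5) = 0.322
  β = (-7 - (4)·0.322) / (6) = -1.381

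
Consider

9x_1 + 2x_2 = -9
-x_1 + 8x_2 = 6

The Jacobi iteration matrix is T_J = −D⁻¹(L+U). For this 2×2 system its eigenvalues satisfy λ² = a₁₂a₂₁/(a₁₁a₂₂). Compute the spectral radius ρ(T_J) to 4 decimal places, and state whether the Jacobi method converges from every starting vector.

a₁₂a₂₁/(a₁₁a₂₂) = (2)·(-1) / ((9)·(8)) = -0.027778
ρ = √|-0.027778| = √0.027778 = 0.1667
ρ < 1, so Jacobi converges

0.1667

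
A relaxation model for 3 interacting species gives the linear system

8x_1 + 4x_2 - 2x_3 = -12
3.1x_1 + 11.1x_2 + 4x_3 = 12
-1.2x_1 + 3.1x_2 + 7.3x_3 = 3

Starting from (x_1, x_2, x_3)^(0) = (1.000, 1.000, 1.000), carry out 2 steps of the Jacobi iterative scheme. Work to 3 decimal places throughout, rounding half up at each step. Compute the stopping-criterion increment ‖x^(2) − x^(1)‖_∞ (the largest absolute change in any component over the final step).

Iteration 1:
  x_1 = (-12 - (4)·1.000 - (-2)·1.000) / (8) = -1.750
  x_2 = (12 - (3.1)·1.000 - (4)·1.000) / (11.1) = 0.441
  x_3 = (3 - (-1.2)·1.000 - (3.1)·1.000) / (7.3) = 0.151
Iteration 2:
  x_1 = (-12 - (4)·0.441 - (-2)·0.151) / (8) = -1.683
  x_2 = (12 - (3.1)·-1.750 - (4)·0.151) / (11.1) = 1.515
  x_3 = (3 - (-1.2)·-1.750 - (3.1)·0.441) / (7.3) = -0.064
Change: (0.067, 1.074, -0.215) → max |·| = 1.074

1.074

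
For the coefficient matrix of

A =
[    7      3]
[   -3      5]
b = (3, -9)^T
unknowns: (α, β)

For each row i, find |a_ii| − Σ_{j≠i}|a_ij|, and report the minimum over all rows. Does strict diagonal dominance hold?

2

row 1: |7| − (3) = 4
row 2: |5| − (3) = 2
minimum over rows = 2 → strictly diagonally dominant (convergence guaranteed)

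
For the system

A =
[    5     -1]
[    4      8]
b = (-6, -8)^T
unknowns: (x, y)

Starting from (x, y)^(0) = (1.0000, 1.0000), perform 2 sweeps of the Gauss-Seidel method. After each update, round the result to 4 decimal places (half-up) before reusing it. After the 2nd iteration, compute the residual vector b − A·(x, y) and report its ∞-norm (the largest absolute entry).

0.1500

Iteration 1:
  x = (-6 - (-1)·1.0000) / (5) = -1.0000
  y = (-8 - (4)·-1.0000) / (8) = -0.5000
Iteration 2:
  x = (-6 - (-1)·-0.5000) / (5) = -1.3000
  y = (-8 - (4)·-1.3000) / (8) = -0.3500
Residual b − A·x = (0.1500, 0.0000); ∞-norm = 0.1500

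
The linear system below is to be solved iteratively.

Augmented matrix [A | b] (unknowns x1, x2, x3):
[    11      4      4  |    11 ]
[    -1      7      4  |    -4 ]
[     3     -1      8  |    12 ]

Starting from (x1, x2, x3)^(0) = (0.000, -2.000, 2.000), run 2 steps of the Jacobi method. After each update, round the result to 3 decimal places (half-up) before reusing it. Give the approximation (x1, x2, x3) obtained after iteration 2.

(1.169, -1.143, 0.911)

Iteration 1:
  x1 = (11 - (4)·-2.000 - (4)·2.000) / (11) = 1.000
  x2 = (-4 - (-1)·0.000 - (4)·2.000) / (7) = -1.714
  x3 = (12 - (3)·0.000 - (-1)·-2.000) / (8) = 1.250
Iteration 2:
  x1 = (11 - (4)·-1.714 - (4)·1.250) / (11) = 1.169
  x2 = (-4 - (-1)·1.000 - (4)·1.250) / (7) = -1.143
  x3 = (12 - (3)·1.000 - (-1)·-1.714) / (8) = 0.911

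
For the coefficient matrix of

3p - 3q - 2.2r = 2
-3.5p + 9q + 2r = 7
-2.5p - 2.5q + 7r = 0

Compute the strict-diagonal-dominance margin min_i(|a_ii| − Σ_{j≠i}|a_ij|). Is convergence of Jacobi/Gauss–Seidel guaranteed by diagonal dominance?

row 1: |3| − (3+2.2) = -2.2
row 2: |9| − (3.5+2) = 3.5
row 3: |7| − (2.5+2.5) = 2
minimum over rows = -2.2 → not strictly diagonally dominant

-2.2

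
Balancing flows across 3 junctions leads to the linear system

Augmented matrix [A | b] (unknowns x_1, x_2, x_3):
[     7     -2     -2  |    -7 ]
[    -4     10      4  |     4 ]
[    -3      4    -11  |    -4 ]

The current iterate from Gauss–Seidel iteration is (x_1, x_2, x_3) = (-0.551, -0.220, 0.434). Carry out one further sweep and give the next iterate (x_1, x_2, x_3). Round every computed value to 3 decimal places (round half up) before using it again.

One sweep:
  x_1 = (-7 - (-2)·-0.220 - (-2)·0.434) / (7) = -0.939
  x_2 = (4 - (-4)·-0.939 - (4)·0.434) / (10) = -0.149
  x_3 = (-4 - (-3)·-0.939 - (4)·-0.149) / (-11) = 0.566

(-0.939, -0.149, 0.566)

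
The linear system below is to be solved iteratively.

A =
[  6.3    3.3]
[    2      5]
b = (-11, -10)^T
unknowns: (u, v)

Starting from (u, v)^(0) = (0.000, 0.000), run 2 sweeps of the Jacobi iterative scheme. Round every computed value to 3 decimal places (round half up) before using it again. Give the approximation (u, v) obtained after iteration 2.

(-0.698, -1.302)

Iteration 1:
  u = (-11 - (3.3)·0.000) / (6.3) = -1.746
  v = (-10 - (2)·0.000) / (5) = -2.000
Iteration 2:
  u = (-11 - (3.3)·-2.000) / (6.3) = -0.698
  v = (-10 - (2)·-1.746) / (5) = -1.302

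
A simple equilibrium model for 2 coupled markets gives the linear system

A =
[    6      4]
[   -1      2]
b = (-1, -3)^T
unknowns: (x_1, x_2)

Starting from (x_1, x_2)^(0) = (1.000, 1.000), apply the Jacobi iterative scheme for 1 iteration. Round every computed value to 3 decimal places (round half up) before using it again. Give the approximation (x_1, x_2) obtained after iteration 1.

(-0.833, -1.000)

Iteration 1:
  x_1 = (-1 - (4)·1.000) / (6) = -0.833
  x_2 = (-3 - (-1)·1.000) / (2) = -1.000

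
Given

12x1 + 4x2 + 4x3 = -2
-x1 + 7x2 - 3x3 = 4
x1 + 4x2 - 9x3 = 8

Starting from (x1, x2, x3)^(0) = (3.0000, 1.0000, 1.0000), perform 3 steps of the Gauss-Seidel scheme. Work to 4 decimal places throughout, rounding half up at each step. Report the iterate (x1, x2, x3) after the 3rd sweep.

(0.0041, 0.2320, -0.7853)

Iteration 1:
  x1 = (-2 - (4)·1.0000 - (4)·1.0000) / (12) = -0.8333
  x2 = (4 - (-1)·-0.8333 - (-3)·1.0000) / (7) = 0.8810
  x3 = (8 - (1)·-0.8333 - (4)·0.8810) / (-9) = -0.5899
Iteration 2:
  x1 = (-2 - (4)·0.8810 - (4)·-0.5899) / (12) = -0.2637
  x2 = (4 - (-1)·-0.2637 - (-3)·-0.5899) / (7) = 0.2809
  x3 = (8 - (1)·-0.2637 - (4)·0.2809) / (-9) = -0.7933
Iteration 3:
  x1 = (-2 - (4)·0.2809 - (4)·-0.7933) / (12) = 0.0041
  x2 = (4 - (-1)·0.0041 - (-3)·-0.7933) / (7) = 0.2320
  x3 = (8 - (1)·0.0041 - (4)·0.2320) / (-9) = -0.7853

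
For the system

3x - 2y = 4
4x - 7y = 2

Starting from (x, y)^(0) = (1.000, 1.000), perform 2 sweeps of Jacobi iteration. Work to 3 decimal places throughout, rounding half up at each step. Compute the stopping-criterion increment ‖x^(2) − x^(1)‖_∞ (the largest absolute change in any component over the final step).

0.571

Iteration 1:
  x = (4 - (-2)·1.000) / (3) = 2.000
  y = (2 - (4)·1.000) / (-7) = 0.286
Iteration 2:
  x = (4 - (-2)·0.286) / (3) = 1.524
  y = (2 - (4)·2.000) / (-7) = 0.857
Change: (-0.476, 0.571) → max |·| = 0.571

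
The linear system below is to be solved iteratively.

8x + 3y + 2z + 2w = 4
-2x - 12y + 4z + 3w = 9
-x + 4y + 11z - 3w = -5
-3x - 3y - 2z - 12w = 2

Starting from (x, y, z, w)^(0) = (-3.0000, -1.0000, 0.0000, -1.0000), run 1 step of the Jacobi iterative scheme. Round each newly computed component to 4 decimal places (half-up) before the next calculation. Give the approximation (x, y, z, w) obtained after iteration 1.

Iteration 1:
  x = (4 - (3)·-1.0000 - (2)·0.0000 - (2)·-1.0000) / (8) = 1.1250
  y = (9 - (-2)·-3.0000 - (4)·0.0000 - (3)·-1.0000) / (-12) = -0.5000
  z = (-5 - (-1)·-3.0000 - (4)·-1.0000 - (-3)·-1.0000) / (11) = -0.6364
  w = (2 - (-3)·-3.0000 - (-3)·-1.0000 - (-2)·0.0000) / (-12) = 0.8333

(1.1250, -0.5000, -0.6364, 0.8333)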